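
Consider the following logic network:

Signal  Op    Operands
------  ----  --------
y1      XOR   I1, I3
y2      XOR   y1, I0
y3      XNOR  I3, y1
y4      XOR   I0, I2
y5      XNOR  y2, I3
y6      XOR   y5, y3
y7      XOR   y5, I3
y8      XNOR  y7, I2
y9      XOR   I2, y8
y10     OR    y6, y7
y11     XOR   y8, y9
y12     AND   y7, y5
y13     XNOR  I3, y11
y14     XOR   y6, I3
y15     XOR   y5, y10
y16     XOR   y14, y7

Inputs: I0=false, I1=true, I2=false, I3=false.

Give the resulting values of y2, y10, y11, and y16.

y2 = true  y10 = false  y11 = false  y16 = false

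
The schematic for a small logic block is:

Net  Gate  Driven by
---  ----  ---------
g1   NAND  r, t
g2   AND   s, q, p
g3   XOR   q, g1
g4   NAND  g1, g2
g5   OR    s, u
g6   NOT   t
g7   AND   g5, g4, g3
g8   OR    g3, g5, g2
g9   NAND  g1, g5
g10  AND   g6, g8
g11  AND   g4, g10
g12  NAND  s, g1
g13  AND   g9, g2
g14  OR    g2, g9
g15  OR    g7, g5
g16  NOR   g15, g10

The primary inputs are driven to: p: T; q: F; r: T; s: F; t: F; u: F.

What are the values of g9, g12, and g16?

g9 = T; g12 = T; g16 = F

g1 = r NAND t = T NAND F = T
g2 = s AND q AND p = F AND F AND T = F
g3 = q XOR g1 = F XOR T = T
g4 = g1 NAND g2 = T NAND F = T
g5 = s OR u = F OR F = F
g6 = NOT t = NOT F = T
g7 = g5 AND g4 AND g3 = F AND T AND T = F
g8 = g3 OR g5 OR g2 = T OR F OR F = T
g9 = g1 NAND g5 = T NAND F = T
g10 = g6 AND g8 = T AND T = T
g12 = s NAND g1 = F NAND T = T
g15 = g7 OR g5 = F OR F = F
g16 = g15 NOR g10 = F NOR T = F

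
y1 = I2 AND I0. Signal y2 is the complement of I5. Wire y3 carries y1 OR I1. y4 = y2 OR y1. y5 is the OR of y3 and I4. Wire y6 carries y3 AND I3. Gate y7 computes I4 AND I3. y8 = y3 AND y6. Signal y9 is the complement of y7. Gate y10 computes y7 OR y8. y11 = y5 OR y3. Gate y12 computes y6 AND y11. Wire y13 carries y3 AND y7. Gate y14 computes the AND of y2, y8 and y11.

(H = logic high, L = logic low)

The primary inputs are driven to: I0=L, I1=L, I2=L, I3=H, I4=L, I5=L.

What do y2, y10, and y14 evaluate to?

y1 = I2 AND I0 = L AND L = L
y2 = NOT I5 = NOT L = H
y3 = y1 OR I1 = L OR L = L
y5 = y3 OR I4 = L OR L = L
y6 = y3 AND I3 = L AND H = L
y7 = I4 AND I3 = L AND H = L
y8 = y3 AND y6 = L AND L = L
y10 = y7 OR y8 = L OR L = L
y11 = y5 OR y3 = L OR L = L
y14 = y2 AND y8 AND y11 = H AND L AND L = L

y2 = H, y10 = L, y14 = L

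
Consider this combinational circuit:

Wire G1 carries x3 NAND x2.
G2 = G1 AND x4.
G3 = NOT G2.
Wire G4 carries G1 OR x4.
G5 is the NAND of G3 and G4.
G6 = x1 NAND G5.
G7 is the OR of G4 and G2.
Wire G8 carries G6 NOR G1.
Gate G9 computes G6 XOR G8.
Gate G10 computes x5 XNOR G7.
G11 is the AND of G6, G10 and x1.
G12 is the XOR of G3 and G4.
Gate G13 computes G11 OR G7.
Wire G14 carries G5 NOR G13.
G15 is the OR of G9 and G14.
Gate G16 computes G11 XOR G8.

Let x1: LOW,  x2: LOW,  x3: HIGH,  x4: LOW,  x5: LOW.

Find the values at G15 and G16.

G1 = x3 NAND x2 = HIGH NAND LOW = HIGH
G2 = G1 AND x4 = HIGH AND LOW = LOW
G3 = NOT G2 = NOT LOW = HIGH
G4 = G1 OR x4 = HIGH OR LOW = HIGH
G5 = G3 NAND G4 = HIGH NAND HIGH = LOW
G6 = x1 NAND G5 = LOW NAND LOW = HIGH
G7 = G4 OR G2 = HIGH OR LOW = HIGH
G8 = G6 NOR G1 = HIGH NOR HIGH = LOW
G9 = G6 XOR G8 = HIGH XOR LOW = HIGH
G10 = x5 XNOR G7 = LOW XNOR HIGH = LOW
G11 = G6 AND G10 AND x1 = HIGH AND LOW AND LOW = LOW
G13 = G11 OR G7 = LOW OR HIGH = HIGH
G14 = G5 NOR G13 = LOW NOR HIGH = LOW
G15 = G9 OR G14 = HIGH OR LOW = HIGH
G16 = G11 XOR G8 = LOW XOR LOW = LOW

G15 = HIGH; G16 = LOW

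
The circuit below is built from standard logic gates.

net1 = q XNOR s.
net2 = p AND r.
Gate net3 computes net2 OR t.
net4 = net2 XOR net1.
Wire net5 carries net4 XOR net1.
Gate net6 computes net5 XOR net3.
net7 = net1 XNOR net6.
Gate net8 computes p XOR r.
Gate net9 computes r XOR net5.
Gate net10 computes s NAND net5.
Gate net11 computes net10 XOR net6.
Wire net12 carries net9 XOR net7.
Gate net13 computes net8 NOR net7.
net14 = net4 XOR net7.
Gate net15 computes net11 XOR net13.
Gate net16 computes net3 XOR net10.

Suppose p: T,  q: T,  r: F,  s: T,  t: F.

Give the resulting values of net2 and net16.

net2 = F  net16 = T

net1 = q XNOR s = T XNOR T = T
net2 = p AND r = T AND F = F
net3 = net2 OR t = F OR F = F
net4 = net2 XOR net1 = F XOR T = T
net5 = net4 XOR net1 = T XOR T = F
net10 = s NAND net5 = T NAND F = T
net16 = net3 XOR net10 = F XOR T = T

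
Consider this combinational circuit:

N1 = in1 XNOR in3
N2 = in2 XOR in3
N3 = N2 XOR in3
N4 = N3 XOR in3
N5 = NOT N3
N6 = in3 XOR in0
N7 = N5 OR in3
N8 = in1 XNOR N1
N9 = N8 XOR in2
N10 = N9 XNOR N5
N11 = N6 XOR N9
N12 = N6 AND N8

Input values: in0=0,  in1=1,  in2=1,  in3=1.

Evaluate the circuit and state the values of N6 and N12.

N1 = in1 XNOR in3 = 1 XNOR 1 = 1
N6 = in3 XOR in0 = 1 XOR 0 = 1
N8 = in1 XNOR N1 = 1 XNOR 1 = 1
N12 = N6 AND N8 = 1 AND 1 = 1

N6 = 1, N12 = 1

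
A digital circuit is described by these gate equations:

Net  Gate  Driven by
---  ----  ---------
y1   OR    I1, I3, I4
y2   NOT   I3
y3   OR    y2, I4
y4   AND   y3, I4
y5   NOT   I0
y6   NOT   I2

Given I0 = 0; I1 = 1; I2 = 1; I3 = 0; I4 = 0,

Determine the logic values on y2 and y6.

y2 = NOT I3 = NOT 0 = 1
y6 = NOT I2 = NOT 1 = 0

y2 = 1  y6 = 0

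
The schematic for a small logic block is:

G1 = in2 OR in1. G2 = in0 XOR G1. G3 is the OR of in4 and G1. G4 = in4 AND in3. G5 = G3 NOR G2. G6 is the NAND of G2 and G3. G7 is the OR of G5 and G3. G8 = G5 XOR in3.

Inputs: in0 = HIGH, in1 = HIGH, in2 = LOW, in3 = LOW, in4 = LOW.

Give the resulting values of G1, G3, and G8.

G1 = in2 OR in1 = LOW OR HIGH = HIGH
G2 = in0 XOR G1 = HIGH XOR HIGH = LOW
G3 = in4 OR G1 = LOW OR HIGH = HIGH
G5 = G3 NOR G2 = HIGH NOR LOW = LOW
G8 = G5 XOR in3 = LOW XOR LOW = LOW

G1 = HIGH, G3 = HIGH, G8 = LOW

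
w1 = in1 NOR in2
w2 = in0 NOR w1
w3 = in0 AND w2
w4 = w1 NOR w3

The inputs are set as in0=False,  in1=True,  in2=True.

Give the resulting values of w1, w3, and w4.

w1 = in1 NOR in2 = True NOR True = False
w2 = in0 NOR w1 = False NOR False = True
w3 = in0 AND w2 = False AND True = False
w4 = w1 NOR w3 = False NOR False = True

w1 = False  w3 = False  w4 = True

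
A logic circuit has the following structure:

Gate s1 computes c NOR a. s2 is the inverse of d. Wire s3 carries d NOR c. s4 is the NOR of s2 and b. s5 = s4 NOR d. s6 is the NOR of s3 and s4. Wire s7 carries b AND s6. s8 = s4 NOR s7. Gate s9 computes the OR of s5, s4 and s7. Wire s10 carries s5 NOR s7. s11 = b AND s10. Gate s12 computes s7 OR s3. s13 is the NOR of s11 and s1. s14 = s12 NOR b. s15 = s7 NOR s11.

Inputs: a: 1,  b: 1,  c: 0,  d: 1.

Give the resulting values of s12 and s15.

s12 = 1, s15 = 0

s2 = NOT d = NOT 1 = 0
s3 = d NOR c = 1 NOR 0 = 0
s4 = s2 NOR b = 0 NOR 1 = 0
s5 = s4 NOR d = 0 NOR 1 = 0
s6 = s3 NOR s4 = 0 NOR 0 = 1
s7 = b AND s6 = 1 AND 1 = 1
s10 = s5 NOR s7 = 0 NOR 1 = 0
s11 = b AND s10 = 1 AND 0 = 0
s12 = s7 OR s3 = 1 OR 0 = 1
s15 = s7 NOR s11 = 1 NOR 0 = 0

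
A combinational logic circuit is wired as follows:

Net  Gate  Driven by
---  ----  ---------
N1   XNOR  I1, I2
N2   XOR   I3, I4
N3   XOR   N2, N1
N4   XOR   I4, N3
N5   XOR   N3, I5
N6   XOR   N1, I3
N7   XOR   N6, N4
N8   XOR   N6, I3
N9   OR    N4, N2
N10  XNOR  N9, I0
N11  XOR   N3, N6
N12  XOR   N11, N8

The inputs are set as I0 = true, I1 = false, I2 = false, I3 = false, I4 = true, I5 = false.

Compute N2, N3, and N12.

N1 = I1 XNOR I2 = false XNOR false = true
N2 = I3 XOR I4 = false XOR true = true
N3 = N2 XOR N1 = true XOR true = false
N6 = N1 XOR I3 = true XOR false = true
N8 = N6 XOR I3 = true XOR false = true
N11 = N3 XOR N6 = false XOR true = true
N12 = N11 XOR N8 = true XOR true = false

N2 = true, N3 = false, N12 = false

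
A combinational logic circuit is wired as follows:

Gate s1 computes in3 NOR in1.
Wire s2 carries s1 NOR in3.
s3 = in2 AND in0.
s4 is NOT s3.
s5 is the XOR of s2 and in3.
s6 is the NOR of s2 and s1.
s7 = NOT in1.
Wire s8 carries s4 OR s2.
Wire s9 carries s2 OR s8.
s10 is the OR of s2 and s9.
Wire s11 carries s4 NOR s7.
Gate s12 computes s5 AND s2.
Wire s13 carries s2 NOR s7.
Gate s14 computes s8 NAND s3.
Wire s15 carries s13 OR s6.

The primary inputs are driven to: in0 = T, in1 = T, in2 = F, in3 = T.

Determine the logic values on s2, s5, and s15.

s1 = in3 NOR in1 = T NOR T = F
s2 = s1 NOR in3 = F NOR T = F
s5 = s2 XOR in3 = F XOR T = T
s6 = s2 NOR s1 = F NOR F = T
s7 = NOT in1 = NOT T = F
s13 = s2 NOR s7 = F NOR F = T
s15 = s13 OR s6 = T OR T = T

s2 = F, s5 = T, s15 = T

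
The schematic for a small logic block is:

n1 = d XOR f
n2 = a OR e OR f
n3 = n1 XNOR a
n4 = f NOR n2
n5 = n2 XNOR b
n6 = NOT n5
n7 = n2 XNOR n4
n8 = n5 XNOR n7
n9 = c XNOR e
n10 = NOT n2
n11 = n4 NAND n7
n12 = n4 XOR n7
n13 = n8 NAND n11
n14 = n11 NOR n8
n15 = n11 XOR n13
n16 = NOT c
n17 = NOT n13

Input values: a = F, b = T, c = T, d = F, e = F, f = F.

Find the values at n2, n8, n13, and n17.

n2 = F  n8 = T  n13 = F  n17 = T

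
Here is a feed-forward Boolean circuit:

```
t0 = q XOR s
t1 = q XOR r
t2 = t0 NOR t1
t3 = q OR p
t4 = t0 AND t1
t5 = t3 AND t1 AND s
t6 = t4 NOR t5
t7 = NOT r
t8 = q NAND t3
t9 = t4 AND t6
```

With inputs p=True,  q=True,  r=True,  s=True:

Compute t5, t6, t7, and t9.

t0 = q XOR s = True XOR True = False
t1 = q XOR r = True XOR True = False
t3 = q OR p = True OR True = True
t4 = t0 AND t1 = False AND False = False
t5 = t3 AND t1 AND s = True AND False AND True = False
t6 = t4 NOR t5 = False NOR False = True
t7 = NOT r = NOT True = False
t9 = t4 AND t6 = False AND True = False

t5 = False  t6 = True  t7 = False  t9 = False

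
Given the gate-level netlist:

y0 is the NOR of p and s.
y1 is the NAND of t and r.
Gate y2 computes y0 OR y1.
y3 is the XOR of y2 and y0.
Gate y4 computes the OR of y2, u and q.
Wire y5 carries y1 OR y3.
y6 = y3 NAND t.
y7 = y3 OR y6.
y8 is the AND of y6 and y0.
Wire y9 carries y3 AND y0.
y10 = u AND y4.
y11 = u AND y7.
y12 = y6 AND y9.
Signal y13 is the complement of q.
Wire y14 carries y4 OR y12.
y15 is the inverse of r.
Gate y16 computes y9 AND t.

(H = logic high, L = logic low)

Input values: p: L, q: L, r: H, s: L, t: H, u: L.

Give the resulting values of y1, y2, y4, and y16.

y0 = p NOR s = L NOR L = H
y1 = t NAND r = H NAND H = L
y2 = y0 OR y1 = H OR L = H
y3 = y2 XOR y0 = H XOR H = L
y4 = y2 OR u OR q = H OR L OR L = H
y9 = y3 AND y0 = L AND H = L
y16 = y9 AND t = L AND H = L

y1 = L; y2 = H; y4 = H; y16 = L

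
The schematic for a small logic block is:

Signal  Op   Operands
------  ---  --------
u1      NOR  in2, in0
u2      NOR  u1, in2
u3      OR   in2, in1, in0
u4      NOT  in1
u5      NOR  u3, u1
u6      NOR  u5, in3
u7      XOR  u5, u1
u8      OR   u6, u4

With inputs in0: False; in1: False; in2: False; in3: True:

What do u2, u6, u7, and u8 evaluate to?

u1 = in2 NOR in0 = False NOR False = True
u2 = u1 NOR in2 = True NOR False = False
u3 = in2 OR in1 OR in0 = False OR False OR False = False
u4 = NOT in1 = NOT False = True
u5 = u3 NOR u1 = False NOR True = False
u6 = u5 NOR in3 = False NOR True = False
u7 = u5 XOR u1 = False XOR True = True
u8 = u6 OR u4 = False OR True = True

u2 = False, u6 = False, u7 = True, u8 = True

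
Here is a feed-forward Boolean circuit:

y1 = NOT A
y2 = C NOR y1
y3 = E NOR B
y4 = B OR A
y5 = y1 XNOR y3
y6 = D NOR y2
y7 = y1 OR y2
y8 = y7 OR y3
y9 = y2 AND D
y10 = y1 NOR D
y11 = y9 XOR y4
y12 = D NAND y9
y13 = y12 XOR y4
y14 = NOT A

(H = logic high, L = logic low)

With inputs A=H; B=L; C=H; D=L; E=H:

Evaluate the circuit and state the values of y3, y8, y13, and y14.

y1 = NOT A = NOT H = L
y2 = C NOR y1 = H NOR L = L
y3 = E NOR B = H NOR L = L
y4 = B OR A = L OR H = H
y7 = y1 OR y2 = L OR L = L
y8 = y7 OR y3 = L OR L = L
y9 = y2 AND D = L AND L = L
y12 = D NAND y9 = L NAND L = H
y13 = y12 XOR y4 = H XOR H = L
y14 = NOT A = NOT H = L

y3 = L; y8 = L; y13 = L; y14 = L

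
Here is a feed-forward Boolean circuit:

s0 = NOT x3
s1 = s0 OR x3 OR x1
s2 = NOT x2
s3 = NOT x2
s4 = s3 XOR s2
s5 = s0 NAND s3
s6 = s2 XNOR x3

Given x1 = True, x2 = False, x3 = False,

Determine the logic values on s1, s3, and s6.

s0 = NOT x3 = NOT False = True
s1 = s0 OR x3 OR x1 = True OR False OR True = True
s2 = NOT x2 = NOT False = True
s3 = NOT x2 = NOT False = True
s6 = s2 XNOR x3 = True XNOR False = False

s1 = True; s3 = True; s6 = False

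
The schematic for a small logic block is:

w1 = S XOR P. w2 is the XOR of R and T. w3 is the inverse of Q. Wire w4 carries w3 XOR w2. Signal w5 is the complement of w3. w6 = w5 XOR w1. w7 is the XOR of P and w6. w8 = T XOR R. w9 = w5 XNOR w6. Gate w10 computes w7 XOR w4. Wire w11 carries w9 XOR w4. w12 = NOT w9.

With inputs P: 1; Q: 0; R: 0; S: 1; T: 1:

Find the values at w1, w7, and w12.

w1 = 0, w7 = 1, w12 = 0

w1 = S XOR P = 1 XOR 1 = 0
w3 = NOT Q = NOT 0 = 1
w5 = NOT w3 = NOT 1 = 0
w6 = w5 XOR w1 = 0 XOR 0 = 0
w7 = P XOR w6 = 1 XOR 0 = 1
w9 = w5 XNOR w6 = 0 XNOR 0 = 1
w12 = NOT w9 = NOT 1 = 0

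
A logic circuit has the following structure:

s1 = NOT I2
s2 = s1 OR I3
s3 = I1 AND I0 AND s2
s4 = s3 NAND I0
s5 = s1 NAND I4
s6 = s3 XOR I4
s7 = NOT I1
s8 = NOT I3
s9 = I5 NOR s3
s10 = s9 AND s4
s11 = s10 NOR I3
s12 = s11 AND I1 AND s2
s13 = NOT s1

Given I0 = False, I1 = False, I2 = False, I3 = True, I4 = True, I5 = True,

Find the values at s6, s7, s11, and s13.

s1 = NOT I2 = NOT False = True
s2 = s1 OR I3 = True OR True = True
s3 = I1 AND I0 AND s2 = False AND False AND True = False
s4 = s3 NAND I0 = False NAND False = True
s6 = s3 XOR I4 = False XOR True = True
s7 = NOT I1 = NOT False = True
s9 = I5 NOR s3 = True NOR False = False
s10 = s9 AND s4 = False AND True = False
s11 = s10 NOR I3 = False NOR True = False
s13 = NOT s1 = NOT True = False

s6 = True, s7 = True, s11 = False, s13 = False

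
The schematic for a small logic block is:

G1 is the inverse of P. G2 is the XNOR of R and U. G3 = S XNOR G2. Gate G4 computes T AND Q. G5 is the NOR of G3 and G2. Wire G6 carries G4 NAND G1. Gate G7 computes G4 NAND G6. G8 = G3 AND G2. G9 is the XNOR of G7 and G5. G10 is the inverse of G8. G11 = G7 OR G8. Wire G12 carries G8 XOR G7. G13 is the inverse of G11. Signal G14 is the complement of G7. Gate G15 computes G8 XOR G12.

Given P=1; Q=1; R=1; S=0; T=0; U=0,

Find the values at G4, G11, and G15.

G1 = NOT P = NOT 1 = 0
G2 = R XNOR U = 1 XNOR 0 = 0
G3 = S XNOR G2 = 0 XNOR 0 = 1
G4 = T AND Q = 0 AND 1 = 0
G6 = G4 NAND G1 = 0 NAND 0 = 1
G7 = G4 NAND G6 = 0 NAND 1 = 1
G8 = G3 AND G2 = 1 AND 0 = 0
G11 = G7 OR G8 = 1 OR 0 = 1
G12 = G8 XOR G7 = 0 XOR 1 = 1
G15 = G8 XOR G12 = 0 XOR 1 = 1

G4 = 0, G11 = 1, G15 = 1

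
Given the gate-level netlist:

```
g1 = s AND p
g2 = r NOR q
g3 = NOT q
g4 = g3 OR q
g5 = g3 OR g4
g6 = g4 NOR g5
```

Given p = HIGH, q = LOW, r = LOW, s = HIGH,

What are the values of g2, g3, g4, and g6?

g2 = HIGH, g3 = HIGH, g4 = HIGH, g6 = LOW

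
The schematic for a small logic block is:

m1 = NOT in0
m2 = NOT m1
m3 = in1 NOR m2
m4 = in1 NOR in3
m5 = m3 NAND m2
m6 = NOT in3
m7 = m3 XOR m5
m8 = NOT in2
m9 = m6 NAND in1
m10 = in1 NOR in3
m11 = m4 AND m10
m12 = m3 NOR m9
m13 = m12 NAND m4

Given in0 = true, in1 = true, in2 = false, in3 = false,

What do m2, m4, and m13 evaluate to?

m2 = true; m4 = false; m13 = true

m1 = NOT in0 = NOT true = false
m2 = NOT m1 = NOT false = true
m3 = in1 NOR m2 = true NOR true = false
m4 = in1 NOR in3 = true NOR false = false
m6 = NOT in3 = NOT false = true
m9 = m6 NAND in1 = true NAND true = false
m12 = m3 NOR m9 = false NOR false = true
m13 = m12 NAND m4 = true NAND false = true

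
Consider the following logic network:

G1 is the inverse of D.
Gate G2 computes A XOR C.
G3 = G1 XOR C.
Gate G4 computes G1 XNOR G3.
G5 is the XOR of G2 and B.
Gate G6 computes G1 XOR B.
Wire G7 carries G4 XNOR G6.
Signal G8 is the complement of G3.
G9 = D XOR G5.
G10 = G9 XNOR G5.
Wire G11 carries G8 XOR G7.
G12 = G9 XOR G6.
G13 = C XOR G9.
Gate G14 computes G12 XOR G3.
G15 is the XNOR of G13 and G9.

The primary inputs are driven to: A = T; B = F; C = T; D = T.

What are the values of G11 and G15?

G1 = NOT D = NOT T = F
G2 = A XOR C = T XOR T = F
G3 = G1 XOR C = F XOR T = T
G4 = G1 XNOR G3 = F XNOR T = F
G5 = G2 XOR B = F XOR F = F
G6 = G1 XOR B = F XOR F = F
G7 = G4 XNOR G6 = F XNOR F = T
G8 = NOT G3 = NOT T = F
G9 = D XOR G5 = T XOR F = T
G11 = G8 XOR G7 = F XOR T = T
G13 = C XOR G9 = T XOR T = F
G15 = G13 XNOR G9 = F XNOR T = F

G11 = T, G15 = F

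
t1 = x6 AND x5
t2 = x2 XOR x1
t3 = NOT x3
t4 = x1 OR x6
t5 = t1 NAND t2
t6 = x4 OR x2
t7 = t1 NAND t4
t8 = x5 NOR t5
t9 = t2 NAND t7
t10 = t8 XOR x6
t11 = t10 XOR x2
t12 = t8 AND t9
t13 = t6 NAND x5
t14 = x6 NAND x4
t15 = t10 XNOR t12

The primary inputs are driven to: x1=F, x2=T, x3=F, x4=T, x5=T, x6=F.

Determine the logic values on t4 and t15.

t4 = F, t15 = T

t1 = x6 AND x5 = F AND T = F
t2 = x2 XOR x1 = T XOR F = T
t4 = x1 OR x6 = F OR F = F
t5 = t1 NAND t2 = F NAND T = T
t7 = t1 NAND t4 = F NAND F = T
t8 = x5 NOR t5 = T NOR T = F
t9 = t2 NAND t7 = T NAND T = F
t10 = t8 XOR x6 = F XOR F = F
t12 = t8 AND t9 = F AND F = F
t15 = t10 XNOR t12 = F XNOR F = T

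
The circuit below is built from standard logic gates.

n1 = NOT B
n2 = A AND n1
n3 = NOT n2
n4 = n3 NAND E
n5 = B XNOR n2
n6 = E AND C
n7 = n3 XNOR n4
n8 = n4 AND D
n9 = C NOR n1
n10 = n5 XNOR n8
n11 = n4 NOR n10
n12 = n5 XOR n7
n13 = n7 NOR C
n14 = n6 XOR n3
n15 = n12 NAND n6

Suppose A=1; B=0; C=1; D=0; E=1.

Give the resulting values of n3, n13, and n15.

n3 = 0  n13 = 0  n15 = 1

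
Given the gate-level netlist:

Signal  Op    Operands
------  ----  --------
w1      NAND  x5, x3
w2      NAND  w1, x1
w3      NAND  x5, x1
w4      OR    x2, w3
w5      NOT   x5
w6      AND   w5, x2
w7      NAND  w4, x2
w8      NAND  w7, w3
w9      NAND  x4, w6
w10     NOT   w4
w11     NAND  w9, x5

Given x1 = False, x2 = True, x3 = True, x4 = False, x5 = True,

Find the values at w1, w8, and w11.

w1 = False, w8 = True, w11 = False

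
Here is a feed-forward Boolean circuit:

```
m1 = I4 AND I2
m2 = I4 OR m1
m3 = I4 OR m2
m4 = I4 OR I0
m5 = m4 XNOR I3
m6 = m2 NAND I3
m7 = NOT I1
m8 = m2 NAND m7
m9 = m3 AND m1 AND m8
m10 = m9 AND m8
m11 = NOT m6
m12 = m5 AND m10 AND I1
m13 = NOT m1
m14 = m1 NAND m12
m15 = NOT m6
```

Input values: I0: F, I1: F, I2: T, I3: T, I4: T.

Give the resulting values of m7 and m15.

m7 = T  m15 = T

m1 = I4 AND I2 = T AND T = T
m2 = I4 OR m1 = T OR T = T
m6 = m2 NAND I3 = T NAND T = F
m7 = NOT I1 = NOT F = T
m15 = NOT m6 = NOT F = T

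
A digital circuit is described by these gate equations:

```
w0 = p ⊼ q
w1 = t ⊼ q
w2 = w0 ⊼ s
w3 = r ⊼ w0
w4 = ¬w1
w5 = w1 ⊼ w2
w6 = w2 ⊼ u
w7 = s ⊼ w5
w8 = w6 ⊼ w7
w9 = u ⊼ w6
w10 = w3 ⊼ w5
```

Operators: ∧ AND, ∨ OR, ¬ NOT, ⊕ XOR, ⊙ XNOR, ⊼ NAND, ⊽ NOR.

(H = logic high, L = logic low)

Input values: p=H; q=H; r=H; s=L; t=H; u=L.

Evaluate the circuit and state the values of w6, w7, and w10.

w6 = H; w7 = H; w10 = L

w0 = p NAND q = H NAND H = L
w1 = t NAND q = H NAND H = L
w2 = w0 NAND s = L NAND L = H
w3 = r NAND w0 = H NAND L = H
w5 = w1 NAND w2 = L NAND H = H
w6 = w2 NAND u = H NAND L = H
w7 = s NAND w5 = L NAND H = H
w10 = w3 NAND w5 = H NAND H = L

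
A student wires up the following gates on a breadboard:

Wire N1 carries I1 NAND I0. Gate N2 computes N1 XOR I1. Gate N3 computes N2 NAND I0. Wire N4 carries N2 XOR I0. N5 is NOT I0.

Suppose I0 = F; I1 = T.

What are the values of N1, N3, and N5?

N1 = T, N3 = T, N5 = T

N1 = I1 NAND I0 = T NAND F = T
N2 = N1 XOR I1 = T XOR T = F
N3 = N2 NAND I0 = F NAND F = T
N5 = NOT I0 = NOT F = T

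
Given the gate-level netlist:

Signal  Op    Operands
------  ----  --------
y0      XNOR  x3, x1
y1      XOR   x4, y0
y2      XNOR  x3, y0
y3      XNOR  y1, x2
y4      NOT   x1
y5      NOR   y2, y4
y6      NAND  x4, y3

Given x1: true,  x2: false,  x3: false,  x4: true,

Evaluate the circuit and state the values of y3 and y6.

y3 = false, y6 = true

y0 = x3 XNOR x1 = false XNOR true = false
y1 = x4 XOR y0 = true XOR false = true
y3 = y1 XNOR x2 = true XNOR false = false
y6 = x4 NAND y3 = true NAND false = true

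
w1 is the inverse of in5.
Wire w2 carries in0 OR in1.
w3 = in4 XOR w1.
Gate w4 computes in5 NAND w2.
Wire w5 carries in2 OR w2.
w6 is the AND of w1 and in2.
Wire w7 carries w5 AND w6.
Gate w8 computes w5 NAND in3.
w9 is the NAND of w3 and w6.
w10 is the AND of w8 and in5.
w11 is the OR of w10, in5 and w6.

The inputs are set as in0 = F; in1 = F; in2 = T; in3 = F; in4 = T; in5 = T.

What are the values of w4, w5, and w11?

w1 = NOT in5 = NOT T = F
w2 = in0 OR in1 = F OR F = F
w4 = in5 NAND w2 = T NAND F = T
w5 = in2 OR w2 = T OR F = T
w6 = w1 AND in2 = F AND T = F
w8 = w5 NAND in3 = T NAND F = T
w10 = w8 AND in5 = T AND T = T
w11 = w10 OR in5 OR w6 = T OR T OR F = T

w4 = T, w5 = T, w11 = T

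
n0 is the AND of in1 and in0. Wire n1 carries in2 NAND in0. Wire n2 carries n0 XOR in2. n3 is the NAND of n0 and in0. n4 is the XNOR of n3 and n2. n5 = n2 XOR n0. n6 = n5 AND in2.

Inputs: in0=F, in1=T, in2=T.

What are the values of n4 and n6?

n0 = in1 AND in0 = T AND F = F
n2 = n0 XOR in2 = F XOR T = T
n3 = n0 NAND in0 = F NAND F = T
n4 = n3 XNOR n2 = T XNOR T = T
n5 = n2 XOR n0 = T XOR F = T
n6 = n5 AND in2 = T AND T = T

n4 = T; n6 = T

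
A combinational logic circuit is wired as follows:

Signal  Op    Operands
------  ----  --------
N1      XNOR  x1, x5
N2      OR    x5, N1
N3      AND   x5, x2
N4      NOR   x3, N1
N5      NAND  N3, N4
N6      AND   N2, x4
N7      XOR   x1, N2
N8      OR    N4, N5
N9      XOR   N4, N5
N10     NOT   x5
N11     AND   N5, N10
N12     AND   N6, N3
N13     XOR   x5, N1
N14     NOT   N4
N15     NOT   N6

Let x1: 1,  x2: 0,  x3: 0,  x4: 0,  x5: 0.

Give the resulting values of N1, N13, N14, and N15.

N1 = 0; N13 = 0; N14 = 0; N15 = 1

N1 = x1 XNOR x5 = 1 XNOR 0 = 0
N2 = x5 OR N1 = 0 OR 0 = 0
N4 = x3 NOR N1 = 0 NOR 0 = 1
N6 = N2 AND x4 = 0 AND 0 = 0
N13 = x5 XOR N1 = 0 XOR 0 = 0
N14 = NOT N4 = NOT 1 = 0
N15 = NOT N6 = NOT 0 = 1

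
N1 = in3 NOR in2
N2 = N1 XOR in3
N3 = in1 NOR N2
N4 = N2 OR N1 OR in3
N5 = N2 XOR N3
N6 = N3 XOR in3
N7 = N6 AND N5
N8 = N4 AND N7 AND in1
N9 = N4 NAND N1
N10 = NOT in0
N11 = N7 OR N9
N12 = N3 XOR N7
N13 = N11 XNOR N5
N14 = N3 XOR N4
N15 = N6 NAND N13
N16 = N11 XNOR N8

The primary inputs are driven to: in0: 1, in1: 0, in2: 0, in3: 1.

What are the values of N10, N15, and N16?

N1 = in3 NOR in2 = 1 NOR 0 = 0
N2 = N1 XOR in3 = 0 XOR 1 = 1
N3 = in1 NOR N2 = 0 NOR 1 = 0
N4 = N2 OR N1 OR in3 = 1 OR 0 OR 1 = 1
N5 = N2 XOR N3 = 1 XOR 0 = 1
N6 = N3 XOR in3 = 0 XOR 1 = 1
N7 = N6 AND N5 = 1 AND 1 = 1
N8 = N4 AND N7 AND in1 = 1 AND 1 AND 0 = 0
N9 = N4 NAND N1 = 1 NAND 0 = 1
N10 = NOT in0 = NOT 1 = 0
N11 = N7 OR N9 = 1 OR 1 = 1
N13 = N11 XNOR N5 = 1 XNOR 1 = 1
N15 = N6 NAND N13 = 1 NAND 1 = 0
N16 = N11 XNOR N8 = 1 XNOR 0 = 0

N10 = 0; N15 = 0; N16 = 0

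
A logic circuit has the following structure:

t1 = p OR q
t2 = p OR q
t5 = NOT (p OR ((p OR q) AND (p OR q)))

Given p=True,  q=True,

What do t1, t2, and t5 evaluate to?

t1 = True  t2 = True  t5 = False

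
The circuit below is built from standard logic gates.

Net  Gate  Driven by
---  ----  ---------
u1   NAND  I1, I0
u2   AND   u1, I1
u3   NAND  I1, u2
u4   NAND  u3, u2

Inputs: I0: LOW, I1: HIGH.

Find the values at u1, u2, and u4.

u1 = I1 NAND I0 = HIGH NAND LOW = HIGH
u2 = u1 AND I1 = HIGH AND HIGH = HIGH
u3 = I1 NAND u2 = HIGH NAND HIGH = LOW
u4 = u3 NAND u2 = LOW NAND HIGH = HIGH

u1 = HIGH, u2 = HIGH, u4 = HIGH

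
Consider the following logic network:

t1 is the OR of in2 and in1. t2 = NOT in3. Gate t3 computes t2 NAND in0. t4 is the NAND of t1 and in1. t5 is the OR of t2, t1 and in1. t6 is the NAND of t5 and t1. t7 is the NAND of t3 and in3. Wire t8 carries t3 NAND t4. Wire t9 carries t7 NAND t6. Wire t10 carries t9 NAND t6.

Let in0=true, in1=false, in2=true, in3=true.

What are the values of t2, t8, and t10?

t2 = false, t8 = false, t10 = true

t1 = in2 OR in1 = true OR false = true
t2 = NOT in3 = NOT true = false
t3 = t2 NAND in0 = false NAND true = true
t4 = t1 NAND in1 = true NAND false = true
t5 = t2 OR t1 OR in1 = false OR true OR false = true
t6 = t5 NAND t1 = true NAND true = false
t7 = t3 NAND in3 = true NAND true = false
t8 = t3 NAND t4 = true NAND true = false
t9 = t7 NAND t6 = false NAND false = true
t10 = t9 NAND t6 = true NAND false = true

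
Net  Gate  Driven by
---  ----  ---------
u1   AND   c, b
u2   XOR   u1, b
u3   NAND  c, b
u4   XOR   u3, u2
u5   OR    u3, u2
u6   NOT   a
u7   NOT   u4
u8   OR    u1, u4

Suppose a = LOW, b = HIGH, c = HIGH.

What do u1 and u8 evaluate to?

u1 = HIGH; u8 = HIGH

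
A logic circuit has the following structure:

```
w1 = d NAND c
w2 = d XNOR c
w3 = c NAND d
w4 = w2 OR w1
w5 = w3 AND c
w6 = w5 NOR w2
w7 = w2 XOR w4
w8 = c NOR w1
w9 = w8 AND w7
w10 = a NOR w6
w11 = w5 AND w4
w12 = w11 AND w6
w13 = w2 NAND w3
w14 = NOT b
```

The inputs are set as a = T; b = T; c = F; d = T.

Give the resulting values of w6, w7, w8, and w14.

w6 = T, w7 = T, w8 = F, w14 = F

w1 = d NAND c = T NAND F = T
w2 = d XNOR c = T XNOR F = F
w3 = c NAND d = F NAND T = T
w4 = w2 OR w1 = F OR T = T
w5 = w3 AND c = T AND F = F
w6 = w5 NOR w2 = F NOR F = T
w7 = w2 XOR w4 = F XOR T = T
w8 = c NOR w1 = F NOR T = F
w14 = NOT b = NOT T = F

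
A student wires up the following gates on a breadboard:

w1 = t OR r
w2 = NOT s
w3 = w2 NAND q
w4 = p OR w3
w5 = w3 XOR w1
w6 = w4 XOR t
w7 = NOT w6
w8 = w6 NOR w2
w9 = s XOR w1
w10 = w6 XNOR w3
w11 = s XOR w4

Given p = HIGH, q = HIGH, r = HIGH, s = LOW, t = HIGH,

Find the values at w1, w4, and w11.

w1 = t OR r = HIGH OR HIGH = HIGH
w2 = NOT s = NOT LOW = HIGH
w3 = w2 NAND q = HIGH NAND HIGH = LOW
w4 = p OR w3 = HIGH OR LOW = HIGH
w11 = s XOR w4 = LOW XOR HIGH = HIGH

w1 = HIGH, w4 = HIGH, w11 = HIGH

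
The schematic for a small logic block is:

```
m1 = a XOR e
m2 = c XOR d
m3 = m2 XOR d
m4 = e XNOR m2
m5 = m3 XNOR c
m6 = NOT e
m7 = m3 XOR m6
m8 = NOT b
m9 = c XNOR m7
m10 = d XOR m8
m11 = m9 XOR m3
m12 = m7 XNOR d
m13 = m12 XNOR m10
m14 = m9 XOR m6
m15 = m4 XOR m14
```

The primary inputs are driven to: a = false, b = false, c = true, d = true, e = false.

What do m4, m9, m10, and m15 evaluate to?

m2 = c XOR d = true XOR true = false
m3 = m2 XOR d = false XOR true = true
m4 = e XNOR m2 = false XNOR false = true
m6 = NOT e = NOT false = true
m7 = m3 XOR m6 = true XOR true = false
m8 = NOT b = NOT false = true
m9 = c XNOR m7 = true XNOR false = false
m10 = d XOR m8 = true XOR true = false
m14 = m9 XOR m6 = false XOR true = true
m15 = m4 XOR m14 = true XOR true = false

m4 = true; m9 = false; m10 = false; m15 = false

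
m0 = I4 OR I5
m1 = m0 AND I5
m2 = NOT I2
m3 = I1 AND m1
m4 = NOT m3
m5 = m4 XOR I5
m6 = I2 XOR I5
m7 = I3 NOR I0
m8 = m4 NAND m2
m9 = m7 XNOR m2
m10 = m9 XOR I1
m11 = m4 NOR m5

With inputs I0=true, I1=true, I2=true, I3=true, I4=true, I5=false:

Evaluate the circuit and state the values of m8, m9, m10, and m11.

m0 = I4 OR I5 = true OR false = true
m1 = m0 AND I5 = true AND false = false
m2 = NOT I2 = NOT true = false
m3 = I1 AND m1 = true AND false = false
m4 = NOT m3 = NOT false = true
m5 = m4 XOR I5 = true XOR false = true
m7 = I3 NOR I0 = true NOR true = false
m8 = m4 NAND m2 = true NAND false = true
m9 = m7 XNOR m2 = false XNOR false = true
m10 = m9 XOR I1 = true XOR true = false
m11 = m4 NOR m5 = true NOR true = false

m8 = true, m9 = true, m10 = false, m11 = false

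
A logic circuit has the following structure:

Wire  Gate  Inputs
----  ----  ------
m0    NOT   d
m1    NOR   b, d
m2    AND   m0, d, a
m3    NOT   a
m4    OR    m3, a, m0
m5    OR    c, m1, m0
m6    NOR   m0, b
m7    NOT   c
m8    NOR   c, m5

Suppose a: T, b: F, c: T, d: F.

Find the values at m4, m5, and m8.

m4 = T; m5 = T; m8 = F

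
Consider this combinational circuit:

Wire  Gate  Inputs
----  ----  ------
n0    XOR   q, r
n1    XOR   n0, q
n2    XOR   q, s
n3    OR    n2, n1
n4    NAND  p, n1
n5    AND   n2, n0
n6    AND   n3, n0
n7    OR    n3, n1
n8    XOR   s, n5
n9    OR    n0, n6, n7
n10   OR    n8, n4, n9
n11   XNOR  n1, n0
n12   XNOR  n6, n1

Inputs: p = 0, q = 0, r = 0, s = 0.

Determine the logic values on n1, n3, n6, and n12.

n1 = 0; n3 = 0; n6 = 0; n12 = 1

n0 = q XOR r = 0 XOR 0 = 0
n1 = n0 XOR q = 0 XOR 0 = 0
n2 = q XOR s = 0 XOR 0 = 0
n3 = n2 OR n1 = 0 OR 0 = 0
n6 = n3 AND n0 = 0 AND 0 = 0
n12 = n6 XNOR n1 = 0 XNOR 0 = 1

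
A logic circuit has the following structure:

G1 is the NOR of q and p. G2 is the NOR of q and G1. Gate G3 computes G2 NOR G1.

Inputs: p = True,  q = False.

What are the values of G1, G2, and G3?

G1 = False, G2 = True, G3 = False

G1 = q NOR p = False NOR True = False
G2 = q NOR G1 = False NOR False = True
G3 = G2 NOR G1 = True NOR False = False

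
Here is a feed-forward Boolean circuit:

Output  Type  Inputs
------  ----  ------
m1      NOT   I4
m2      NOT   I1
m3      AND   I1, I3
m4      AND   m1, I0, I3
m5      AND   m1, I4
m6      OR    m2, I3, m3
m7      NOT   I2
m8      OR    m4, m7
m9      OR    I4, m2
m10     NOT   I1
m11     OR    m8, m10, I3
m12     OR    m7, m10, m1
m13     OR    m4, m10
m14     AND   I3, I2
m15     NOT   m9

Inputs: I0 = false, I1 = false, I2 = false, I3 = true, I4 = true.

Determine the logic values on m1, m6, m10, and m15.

m1 = NOT I4 = NOT true = false
m2 = NOT I1 = NOT false = true
m3 = I1 AND I3 = false AND true = false
m6 = m2 OR I3 OR m3 = true OR true OR false = true
m9 = I4 OR m2 = true OR true = true
m10 = NOT I1 = NOT false = true
m15 = NOT m9 = NOT true = false

m1 = false, m6 = true, m10 = true, m15 = false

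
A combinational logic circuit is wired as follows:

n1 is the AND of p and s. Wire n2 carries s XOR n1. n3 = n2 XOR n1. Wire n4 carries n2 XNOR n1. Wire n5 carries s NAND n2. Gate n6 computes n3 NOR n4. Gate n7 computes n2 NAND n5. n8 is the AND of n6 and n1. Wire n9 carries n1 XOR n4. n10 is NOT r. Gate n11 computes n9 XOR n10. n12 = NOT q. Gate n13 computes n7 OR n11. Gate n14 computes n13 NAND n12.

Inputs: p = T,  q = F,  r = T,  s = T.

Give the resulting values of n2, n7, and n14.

n2 = F, n7 = T, n14 = F

n1 = p AND s = T AND T = T
n2 = s XOR n1 = T XOR T = F
n4 = n2 XNOR n1 = F XNOR T = F
n5 = s NAND n2 = T NAND F = T
n7 = n2 NAND n5 = F NAND T = T
n9 = n1 XOR n4 = T XOR F = T
n10 = NOT r = NOT T = F
n11 = n9 XOR n10 = T XOR F = T
n12 = NOT q = NOT F = T
n13 = n7 OR n11 = T OR T = T
n14 = n13 NAND n12 = T NAND T = F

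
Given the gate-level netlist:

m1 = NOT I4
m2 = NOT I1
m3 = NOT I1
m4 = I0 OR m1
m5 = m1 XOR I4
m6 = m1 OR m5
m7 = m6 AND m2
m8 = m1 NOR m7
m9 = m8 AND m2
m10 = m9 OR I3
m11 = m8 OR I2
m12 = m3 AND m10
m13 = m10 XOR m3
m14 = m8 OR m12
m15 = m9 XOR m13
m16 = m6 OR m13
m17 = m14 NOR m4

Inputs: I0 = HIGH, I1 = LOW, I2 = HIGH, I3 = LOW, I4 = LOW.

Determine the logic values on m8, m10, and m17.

m1 = NOT I4 = NOT LOW = HIGH
m2 = NOT I1 = NOT LOW = HIGH
m3 = NOT I1 = NOT LOW = HIGH
m4 = I0 OR m1 = HIGH OR HIGH = HIGH
m5 = m1 XOR I4 = HIGH XOR LOW = HIGH
m6 = m1 OR m5 = HIGH OR HIGH = HIGH
m7 = m6 AND m2 = HIGH AND HIGH = HIGH
m8 = m1 NOR m7 = HIGH NOR HIGH = LOW
m9 = m8 AND m2 = LOW AND HIGH = LOW
m10 = m9 OR I3 = LOW OR LOW = LOW
m12 = m3 AND m10 = HIGH AND LOW = LOW
m14 = m8 OR m12 = LOW OR LOW = LOW
m17 = m14 NOR m4 = LOW NOR HIGH = LOW

m8 = LOW, m10 = LOW, m17 = LOW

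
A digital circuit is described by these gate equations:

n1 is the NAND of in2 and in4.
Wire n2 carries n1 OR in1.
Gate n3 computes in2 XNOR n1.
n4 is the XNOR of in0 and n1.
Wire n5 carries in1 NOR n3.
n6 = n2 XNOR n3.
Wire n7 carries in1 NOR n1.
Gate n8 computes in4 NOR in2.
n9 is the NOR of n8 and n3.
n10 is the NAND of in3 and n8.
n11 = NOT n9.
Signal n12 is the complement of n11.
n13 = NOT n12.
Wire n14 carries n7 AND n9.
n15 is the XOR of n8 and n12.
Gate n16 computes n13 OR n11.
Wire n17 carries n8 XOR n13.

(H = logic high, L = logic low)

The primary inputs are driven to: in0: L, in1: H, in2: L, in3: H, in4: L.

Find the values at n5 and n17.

n5 = L  n17 = L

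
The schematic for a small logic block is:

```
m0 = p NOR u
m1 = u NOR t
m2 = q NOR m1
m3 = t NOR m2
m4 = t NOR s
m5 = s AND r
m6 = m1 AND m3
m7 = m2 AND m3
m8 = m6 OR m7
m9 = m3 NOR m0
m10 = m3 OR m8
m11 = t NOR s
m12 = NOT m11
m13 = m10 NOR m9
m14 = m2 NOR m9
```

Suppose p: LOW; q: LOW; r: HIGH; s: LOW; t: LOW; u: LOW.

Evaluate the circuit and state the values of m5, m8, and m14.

m5 = LOW  m8 = HIGH  m14 = HIGH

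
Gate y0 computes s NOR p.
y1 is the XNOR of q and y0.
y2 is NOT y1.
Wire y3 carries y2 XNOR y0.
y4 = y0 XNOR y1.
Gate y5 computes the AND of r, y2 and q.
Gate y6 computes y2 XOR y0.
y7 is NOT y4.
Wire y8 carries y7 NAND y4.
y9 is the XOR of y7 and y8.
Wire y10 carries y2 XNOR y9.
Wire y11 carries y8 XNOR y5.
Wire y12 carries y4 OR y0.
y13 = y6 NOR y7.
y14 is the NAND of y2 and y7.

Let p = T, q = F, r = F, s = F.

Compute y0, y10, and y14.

y0 = s NOR p = F NOR T = F
y1 = q XNOR y0 = F XNOR F = T
y2 = NOT y1 = NOT T = F
y4 = y0 XNOR y1 = F XNOR T = F
y7 = NOT y4 = NOT F = T
y8 = y7 NAND y4 = T NAND F = T
y9 = y7 XOR y8 = T XOR T = F
y10 = y2 XNOR y9 = F XNOR F = T
y14 = y2 NAND y7 = F NAND T = T

y0 = F, y10 = T, y14 = T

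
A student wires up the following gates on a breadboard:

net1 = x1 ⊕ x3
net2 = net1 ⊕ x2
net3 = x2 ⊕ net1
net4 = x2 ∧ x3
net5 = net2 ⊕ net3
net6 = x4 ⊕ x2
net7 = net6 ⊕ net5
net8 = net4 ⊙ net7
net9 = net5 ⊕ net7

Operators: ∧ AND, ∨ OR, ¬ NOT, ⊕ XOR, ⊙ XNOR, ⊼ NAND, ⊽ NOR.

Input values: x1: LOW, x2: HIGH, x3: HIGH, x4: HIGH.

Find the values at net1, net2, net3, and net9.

net1 = x1 XOR x3 = LOW XOR HIGH = HIGH
net2 = net1 XOR x2 = HIGH XOR HIGH = LOW
net3 = x2 XOR net1 = HIGH XOR HIGH = LOW
net5 = net2 XOR net3 = LOW XOR LOW = LOW
net6 = x4 XOR x2 = HIGH XOR HIGH = LOW
net7 = net6 XOR net5 = LOW XOR LOW = LOW
net9 = net5 XOR net7 = LOW XOR LOW = LOW

net1 = HIGH  net2 = LOW  net3 = LOW  net9 = LOW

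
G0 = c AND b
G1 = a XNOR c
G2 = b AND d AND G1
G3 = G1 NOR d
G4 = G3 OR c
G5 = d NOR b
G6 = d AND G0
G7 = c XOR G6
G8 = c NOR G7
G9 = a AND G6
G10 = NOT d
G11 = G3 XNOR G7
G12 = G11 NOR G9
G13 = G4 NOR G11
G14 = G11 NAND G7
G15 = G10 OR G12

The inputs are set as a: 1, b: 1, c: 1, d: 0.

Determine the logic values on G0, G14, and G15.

G0 = 1; G14 = 1; G15 = 1

G0 = c AND b = 1 AND 1 = 1
G1 = a XNOR c = 1 XNOR 1 = 1
G3 = G1 NOR d = 1 NOR 0 = 0
G6 = d AND G0 = 0 AND 1 = 0
G7 = c XOR G6 = 1 XOR 0 = 1
G9 = a AND G6 = 1 AND 0 = 0
G10 = NOT d = NOT 0 = 1
G11 = G3 XNOR G7 = 0 XNOR 1 = 0
G12 = G11 NOR G9 = 0 NOR 0 = 1
G14 = G11 NAND G7 = 0 NAND 1 = 1
G15 = G10 OR G12 = 1 OR 1 = 1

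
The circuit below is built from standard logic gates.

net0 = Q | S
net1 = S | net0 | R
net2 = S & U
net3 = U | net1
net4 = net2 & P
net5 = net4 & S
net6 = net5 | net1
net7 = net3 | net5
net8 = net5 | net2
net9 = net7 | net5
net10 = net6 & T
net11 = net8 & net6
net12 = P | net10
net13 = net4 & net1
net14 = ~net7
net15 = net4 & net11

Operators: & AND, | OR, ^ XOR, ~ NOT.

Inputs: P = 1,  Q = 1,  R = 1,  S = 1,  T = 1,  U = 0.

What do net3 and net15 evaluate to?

net3 = 1, net15 = 0

net0 = Q OR S = 1 OR 1 = 1
net1 = S OR net0 OR R = 1 OR 1 OR 1 = 1
net2 = S AND U = 1 AND 0 = 0
net3 = U OR net1 = 0 OR 1 = 1
net4 = net2 AND P = 0 AND 1 = 0
net5 = net4 AND S = 0 AND 1 = 0
net6 = net5 OR net1 = 0 OR 1 = 1
net8 = net5 OR net2 = 0 OR 0 = 0
net11 = net8 AND net6 = 0 AND 1 = 0
net15 = net4 AND net11 = 0 AND 0 = 0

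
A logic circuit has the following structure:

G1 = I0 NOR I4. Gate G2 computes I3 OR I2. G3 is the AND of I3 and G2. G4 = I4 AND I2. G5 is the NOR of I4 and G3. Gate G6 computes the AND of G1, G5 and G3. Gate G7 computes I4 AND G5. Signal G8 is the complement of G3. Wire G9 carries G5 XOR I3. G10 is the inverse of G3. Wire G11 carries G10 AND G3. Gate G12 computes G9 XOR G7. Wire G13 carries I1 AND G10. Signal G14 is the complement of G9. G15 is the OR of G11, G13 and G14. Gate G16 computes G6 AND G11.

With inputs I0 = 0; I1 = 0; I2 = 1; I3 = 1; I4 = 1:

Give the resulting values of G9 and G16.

G1 = I0 NOR I4 = 0 NOR 1 = 0
G2 = I3 OR I2 = 1 OR 1 = 1
G3 = I3 AND G2 = 1 AND 1 = 1
G5 = I4 NOR G3 = 1 NOR 1 = 0
G6 = G1 AND G5 AND G3 = 0 AND 0 AND 1 = 0
G9 = G5 XOR I3 = 0 XOR 1 = 1
G10 = NOT G3 = NOT 1 = 0
G11 = G10 AND G3 = 0 AND 1 = 0
G16 = G6 AND G11 = 0 AND 0 = 0

G9 = 1  G16 = 0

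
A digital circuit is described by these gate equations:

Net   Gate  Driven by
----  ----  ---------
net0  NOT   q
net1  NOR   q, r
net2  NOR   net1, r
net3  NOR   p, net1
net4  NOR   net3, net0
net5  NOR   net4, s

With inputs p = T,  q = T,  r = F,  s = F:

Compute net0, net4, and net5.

net0 = NOT q = NOT T = F
net1 = q NOR r = T NOR F = F
net3 = p NOR net1 = T NOR F = F
net4 = net3 NOR net0 = F NOR F = T
net5 = net4 NOR s = T NOR F = F

net0 = F; net4 = T; net5 = F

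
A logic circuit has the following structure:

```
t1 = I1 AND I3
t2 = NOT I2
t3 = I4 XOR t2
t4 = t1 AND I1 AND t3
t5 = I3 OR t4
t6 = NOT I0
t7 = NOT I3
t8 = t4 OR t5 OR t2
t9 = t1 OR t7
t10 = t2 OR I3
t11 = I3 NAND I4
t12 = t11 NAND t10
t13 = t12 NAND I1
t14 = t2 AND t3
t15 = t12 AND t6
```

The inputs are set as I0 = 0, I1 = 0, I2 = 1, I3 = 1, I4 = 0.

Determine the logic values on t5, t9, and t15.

t5 = 1; t9 = 0; t15 = 0

t1 = I1 AND I3 = 0 AND 1 = 0
t2 = NOT I2 = NOT 1 = 0
t3 = I4 XOR t2 = 0 XOR 0 = 0
t4 = t1 AND I1 AND t3 = 0 AND 0 AND 0 = 0
t5 = I3 OR t4 = 1 OR 0 = 1
t6 = NOT I0 = NOT 0 = 1
t7 = NOT I3 = NOT 1 = 0
t9 = t1 OR t7 = 0 OR 0 = 0
t10 = t2 OR I3 = 0 OR 1 = 1
t11 = I3 NAND I4 = 1 NAND 0 = 1
t12 = t11 NAND t10 = 1 NAND 1 = 0
t15 = t12 AND t6 = 0 AND 1 = 0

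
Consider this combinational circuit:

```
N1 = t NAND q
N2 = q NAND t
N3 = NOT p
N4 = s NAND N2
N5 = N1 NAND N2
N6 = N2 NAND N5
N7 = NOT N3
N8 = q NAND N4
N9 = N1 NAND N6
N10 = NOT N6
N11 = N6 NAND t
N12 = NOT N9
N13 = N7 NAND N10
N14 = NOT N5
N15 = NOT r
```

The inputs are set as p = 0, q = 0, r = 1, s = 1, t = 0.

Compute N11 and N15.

N11 = 1, N15 = 0

N1 = t NAND q = 0 NAND 0 = 1
N2 = q NAND t = 0 NAND 0 = 1
N5 = N1 NAND N2 = 1 NAND 1 = 0
N6 = N2 NAND N5 = 1 NAND 0 = 1
N11 = N6 NAND t = 1 NAND 0 = 1
N15 = NOT r = NOT 1 = 0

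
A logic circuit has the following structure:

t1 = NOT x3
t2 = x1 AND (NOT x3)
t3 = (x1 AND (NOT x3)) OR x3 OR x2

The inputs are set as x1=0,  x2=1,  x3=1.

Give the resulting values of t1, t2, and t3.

t1 = 0  t2 = 0  t3 = 1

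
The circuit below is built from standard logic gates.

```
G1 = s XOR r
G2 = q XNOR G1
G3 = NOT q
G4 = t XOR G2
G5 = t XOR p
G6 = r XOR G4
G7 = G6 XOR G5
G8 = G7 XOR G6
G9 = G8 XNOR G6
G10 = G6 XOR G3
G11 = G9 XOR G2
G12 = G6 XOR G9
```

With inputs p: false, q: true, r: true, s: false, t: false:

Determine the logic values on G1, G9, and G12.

G1 = true, G9 = true, G12 = true

G1 = s XOR r = false XOR true = true
G2 = q XNOR G1 = true XNOR true = true
G4 = t XOR G2 = false XOR true = true
G5 = t XOR p = false XOR false = false
G6 = r XOR G4 = true XOR true = false
G7 = G6 XOR G5 = false XOR false = false
G8 = G7 XOR G6 = false XOR false = false
G9 = G8 XNOR G6 = false XNOR false = true
G12 = G6 XOR G9 = false XOR true = true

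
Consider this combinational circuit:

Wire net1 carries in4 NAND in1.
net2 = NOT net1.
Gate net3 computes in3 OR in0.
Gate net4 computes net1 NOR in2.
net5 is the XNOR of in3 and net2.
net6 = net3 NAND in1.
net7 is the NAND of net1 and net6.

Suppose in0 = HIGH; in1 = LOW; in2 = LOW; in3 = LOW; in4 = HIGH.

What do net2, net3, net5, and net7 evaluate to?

net1 = in4 NAND in1 = HIGH NAND LOW = HIGH
net2 = NOT net1 = NOT HIGH = LOW
net3 = in3 OR in0 = LOW OR HIGH = HIGH
net5 = in3 XNOR net2 = LOW XNOR LOW = HIGH
net6 = net3 NAND in1 = HIGH NAND LOW = HIGH
net7 = net1 NAND net6 = HIGH NAND HIGH = LOW

net2 = LOW, net3 = HIGH, net5 = HIGH, net7 = LOW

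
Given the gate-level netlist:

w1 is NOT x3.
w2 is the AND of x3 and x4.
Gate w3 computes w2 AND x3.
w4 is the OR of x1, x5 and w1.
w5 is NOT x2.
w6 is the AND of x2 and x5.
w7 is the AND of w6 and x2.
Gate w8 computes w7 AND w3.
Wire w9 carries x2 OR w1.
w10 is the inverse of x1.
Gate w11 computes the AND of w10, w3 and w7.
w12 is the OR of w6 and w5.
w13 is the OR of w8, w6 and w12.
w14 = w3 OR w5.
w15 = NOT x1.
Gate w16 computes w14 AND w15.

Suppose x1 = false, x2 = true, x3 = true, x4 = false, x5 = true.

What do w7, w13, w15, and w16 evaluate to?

w2 = x3 AND x4 = true AND false = false
w3 = w2 AND x3 = false AND true = false
w5 = NOT x2 = NOT true = false
w6 = x2 AND x5 = true AND true = true
w7 = w6 AND x2 = true AND true = true
w8 = w7 AND w3 = true AND false = false
w12 = w6 OR w5 = true OR false = true
w13 = w8 OR w6 OR w12 = false OR true OR true = true
w14 = w3 OR w5 = false OR false = false
w15 = NOT x1 = NOT false = true
w16 = w14 AND w15 = false AND true = false

w7 = true, w13 = true, w15 = true, w16 = false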